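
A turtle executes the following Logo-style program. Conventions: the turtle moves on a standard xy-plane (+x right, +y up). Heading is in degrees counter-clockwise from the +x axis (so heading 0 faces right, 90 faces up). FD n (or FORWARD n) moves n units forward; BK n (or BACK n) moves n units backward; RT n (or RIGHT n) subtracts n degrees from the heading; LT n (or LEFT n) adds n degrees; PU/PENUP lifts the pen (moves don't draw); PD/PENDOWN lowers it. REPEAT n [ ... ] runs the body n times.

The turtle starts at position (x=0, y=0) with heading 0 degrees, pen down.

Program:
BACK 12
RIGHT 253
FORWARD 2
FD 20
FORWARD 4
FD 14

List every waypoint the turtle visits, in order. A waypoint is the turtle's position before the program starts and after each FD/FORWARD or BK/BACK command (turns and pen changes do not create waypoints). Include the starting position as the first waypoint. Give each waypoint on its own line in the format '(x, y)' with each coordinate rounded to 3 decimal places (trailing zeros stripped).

Answer: (0, 0)
(-12, 0)
(-12.585, 1.913)
(-18.432, 21.039)
(-19.602, 24.864)
(-23.695, 38.252)

Derivation:
Executing turtle program step by step:
Start: pos=(0,0), heading=0, pen down
BK 12: (0,0) -> (-12,0) [heading=0, draw]
RT 253: heading 0 -> 107
FD 2: (-12,0) -> (-12.585,1.913) [heading=107, draw]
FD 20: (-12.585,1.913) -> (-18.432,21.039) [heading=107, draw]
FD 4: (-18.432,21.039) -> (-19.602,24.864) [heading=107, draw]
FD 14: (-19.602,24.864) -> (-23.695,38.252) [heading=107, draw]
Final: pos=(-23.695,38.252), heading=107, 5 segment(s) drawn
Waypoints (6 total):
(0, 0)
(-12, 0)
(-12.585, 1.913)
(-18.432, 21.039)
(-19.602, 24.864)
(-23.695, 38.252)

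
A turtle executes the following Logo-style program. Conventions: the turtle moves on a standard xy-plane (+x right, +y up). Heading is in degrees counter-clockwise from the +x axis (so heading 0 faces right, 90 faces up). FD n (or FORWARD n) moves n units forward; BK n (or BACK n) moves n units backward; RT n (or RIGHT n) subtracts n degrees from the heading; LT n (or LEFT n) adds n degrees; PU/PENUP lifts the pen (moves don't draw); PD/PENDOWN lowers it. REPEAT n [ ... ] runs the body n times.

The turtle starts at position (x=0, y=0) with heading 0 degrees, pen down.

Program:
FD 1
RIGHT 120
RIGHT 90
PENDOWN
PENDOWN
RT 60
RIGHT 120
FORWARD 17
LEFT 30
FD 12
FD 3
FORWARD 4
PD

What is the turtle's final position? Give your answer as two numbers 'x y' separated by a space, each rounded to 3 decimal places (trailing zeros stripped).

Answer: 34.722 -8.5

Derivation:
Executing turtle program step by step:
Start: pos=(0,0), heading=0, pen down
FD 1: (0,0) -> (1,0) [heading=0, draw]
RT 120: heading 0 -> 240
RT 90: heading 240 -> 150
PD: pen down
PD: pen down
RT 60: heading 150 -> 90
RT 120: heading 90 -> 330
FD 17: (1,0) -> (15.722,-8.5) [heading=330, draw]
LT 30: heading 330 -> 0
FD 12: (15.722,-8.5) -> (27.722,-8.5) [heading=0, draw]
FD 3: (27.722,-8.5) -> (30.722,-8.5) [heading=0, draw]
FD 4: (30.722,-8.5) -> (34.722,-8.5) [heading=0, draw]
PD: pen down
Final: pos=(34.722,-8.5), heading=0, 5 segment(s) drawn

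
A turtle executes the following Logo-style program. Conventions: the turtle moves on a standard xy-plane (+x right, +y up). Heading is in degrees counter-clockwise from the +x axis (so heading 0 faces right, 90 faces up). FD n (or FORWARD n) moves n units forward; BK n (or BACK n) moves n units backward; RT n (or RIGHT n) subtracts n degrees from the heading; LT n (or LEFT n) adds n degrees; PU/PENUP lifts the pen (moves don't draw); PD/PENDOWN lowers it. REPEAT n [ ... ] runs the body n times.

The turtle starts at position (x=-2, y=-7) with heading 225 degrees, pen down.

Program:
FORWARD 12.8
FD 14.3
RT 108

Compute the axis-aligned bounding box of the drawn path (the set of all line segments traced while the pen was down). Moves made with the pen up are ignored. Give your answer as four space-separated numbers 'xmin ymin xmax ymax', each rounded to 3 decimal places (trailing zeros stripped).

Answer: -21.163 -26.163 -2 -7

Derivation:
Executing turtle program step by step:
Start: pos=(-2,-7), heading=225, pen down
FD 12.8: (-2,-7) -> (-11.051,-16.051) [heading=225, draw]
FD 14.3: (-11.051,-16.051) -> (-21.163,-26.163) [heading=225, draw]
RT 108: heading 225 -> 117
Final: pos=(-21.163,-26.163), heading=117, 2 segment(s) drawn

Segment endpoints: x in {-21.163, -11.051, -2}, y in {-26.163, -16.051, -7}
xmin=-21.163, ymin=-26.163, xmax=-2, ymax=-7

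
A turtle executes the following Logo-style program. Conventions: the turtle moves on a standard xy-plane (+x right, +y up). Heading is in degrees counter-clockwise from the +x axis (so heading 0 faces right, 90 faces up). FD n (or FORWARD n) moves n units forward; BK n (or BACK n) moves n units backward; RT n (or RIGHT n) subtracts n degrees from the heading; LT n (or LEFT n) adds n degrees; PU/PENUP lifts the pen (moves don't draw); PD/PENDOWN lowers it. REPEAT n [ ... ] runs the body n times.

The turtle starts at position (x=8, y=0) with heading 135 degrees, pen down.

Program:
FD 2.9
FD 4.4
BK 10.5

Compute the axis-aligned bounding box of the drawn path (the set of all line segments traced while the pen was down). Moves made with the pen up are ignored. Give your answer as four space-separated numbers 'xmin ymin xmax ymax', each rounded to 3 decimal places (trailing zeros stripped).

Answer: 2.838 -2.263 10.263 5.162

Derivation:
Executing turtle program step by step:
Start: pos=(8,0), heading=135, pen down
FD 2.9: (8,0) -> (5.949,2.051) [heading=135, draw]
FD 4.4: (5.949,2.051) -> (2.838,5.162) [heading=135, draw]
BK 10.5: (2.838,5.162) -> (10.263,-2.263) [heading=135, draw]
Final: pos=(10.263,-2.263), heading=135, 3 segment(s) drawn

Segment endpoints: x in {2.838, 5.949, 8, 10.263}, y in {-2.263, 0, 2.051, 5.162}
xmin=2.838, ymin=-2.263, xmax=10.263, ymax=5.162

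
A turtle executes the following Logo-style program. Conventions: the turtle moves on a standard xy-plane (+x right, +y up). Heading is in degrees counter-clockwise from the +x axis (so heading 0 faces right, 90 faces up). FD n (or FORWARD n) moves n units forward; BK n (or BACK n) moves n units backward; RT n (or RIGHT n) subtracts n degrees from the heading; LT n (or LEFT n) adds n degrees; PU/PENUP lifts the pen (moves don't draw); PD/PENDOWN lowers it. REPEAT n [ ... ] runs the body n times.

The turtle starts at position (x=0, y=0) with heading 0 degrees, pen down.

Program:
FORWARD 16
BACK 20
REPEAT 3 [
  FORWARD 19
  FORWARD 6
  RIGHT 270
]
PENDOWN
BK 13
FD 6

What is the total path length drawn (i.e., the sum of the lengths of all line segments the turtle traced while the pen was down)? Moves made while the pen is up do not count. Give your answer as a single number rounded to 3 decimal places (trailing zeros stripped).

Answer: 130

Derivation:
Executing turtle program step by step:
Start: pos=(0,0), heading=0, pen down
FD 16: (0,0) -> (16,0) [heading=0, draw]
BK 20: (16,0) -> (-4,0) [heading=0, draw]
REPEAT 3 [
  -- iteration 1/3 --
  FD 19: (-4,0) -> (15,0) [heading=0, draw]
  FD 6: (15,0) -> (21,0) [heading=0, draw]
  RT 270: heading 0 -> 90
  -- iteration 2/3 --
  FD 19: (21,0) -> (21,19) [heading=90, draw]
  FD 6: (21,19) -> (21,25) [heading=90, draw]
  RT 270: heading 90 -> 180
  -- iteration 3/3 --
  FD 19: (21,25) -> (2,25) [heading=180, draw]
  FD 6: (2,25) -> (-4,25) [heading=180, draw]
  RT 270: heading 180 -> 270
]
PD: pen down
BK 13: (-4,25) -> (-4,38) [heading=270, draw]
FD 6: (-4,38) -> (-4,32) [heading=270, draw]
Final: pos=(-4,32), heading=270, 10 segment(s) drawn

Segment lengths:
  seg 1: (0,0) -> (16,0), length = 16
  seg 2: (16,0) -> (-4,0), length = 20
  seg 3: (-4,0) -> (15,0), length = 19
  seg 4: (15,0) -> (21,0), length = 6
  seg 5: (21,0) -> (21,19), length = 19
  seg 6: (21,19) -> (21,25), length = 6
  seg 7: (21,25) -> (2,25), length = 19
  seg 8: (2,25) -> (-4,25), length = 6
  seg 9: (-4,25) -> (-4,38), length = 13
  seg 10: (-4,38) -> (-4,32), length = 6
Total = 130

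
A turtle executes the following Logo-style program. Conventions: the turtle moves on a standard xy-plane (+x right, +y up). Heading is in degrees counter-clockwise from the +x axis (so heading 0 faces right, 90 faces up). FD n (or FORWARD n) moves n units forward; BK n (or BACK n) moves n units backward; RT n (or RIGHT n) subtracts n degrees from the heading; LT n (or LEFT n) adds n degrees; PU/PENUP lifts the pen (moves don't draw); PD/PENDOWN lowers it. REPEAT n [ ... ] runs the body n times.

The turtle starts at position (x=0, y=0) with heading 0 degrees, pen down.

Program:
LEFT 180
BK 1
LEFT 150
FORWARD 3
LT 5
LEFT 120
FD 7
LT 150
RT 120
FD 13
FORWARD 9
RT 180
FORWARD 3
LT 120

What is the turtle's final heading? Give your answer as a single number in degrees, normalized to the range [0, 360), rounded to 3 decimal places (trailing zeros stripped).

Answer: 65

Derivation:
Executing turtle program step by step:
Start: pos=(0,0), heading=0, pen down
LT 180: heading 0 -> 180
BK 1: (0,0) -> (1,0) [heading=180, draw]
LT 150: heading 180 -> 330
FD 3: (1,0) -> (3.598,-1.5) [heading=330, draw]
LT 5: heading 330 -> 335
LT 120: heading 335 -> 95
FD 7: (3.598,-1.5) -> (2.988,5.473) [heading=95, draw]
LT 150: heading 95 -> 245
RT 120: heading 245 -> 125
FD 13: (2.988,5.473) -> (-4.469,16.122) [heading=125, draw]
FD 9: (-4.469,16.122) -> (-9.631,23.495) [heading=125, draw]
RT 180: heading 125 -> 305
FD 3: (-9.631,23.495) -> (-7.91,21.037) [heading=305, draw]
LT 120: heading 305 -> 65
Final: pos=(-7.91,21.037), heading=65, 6 segment(s) drawn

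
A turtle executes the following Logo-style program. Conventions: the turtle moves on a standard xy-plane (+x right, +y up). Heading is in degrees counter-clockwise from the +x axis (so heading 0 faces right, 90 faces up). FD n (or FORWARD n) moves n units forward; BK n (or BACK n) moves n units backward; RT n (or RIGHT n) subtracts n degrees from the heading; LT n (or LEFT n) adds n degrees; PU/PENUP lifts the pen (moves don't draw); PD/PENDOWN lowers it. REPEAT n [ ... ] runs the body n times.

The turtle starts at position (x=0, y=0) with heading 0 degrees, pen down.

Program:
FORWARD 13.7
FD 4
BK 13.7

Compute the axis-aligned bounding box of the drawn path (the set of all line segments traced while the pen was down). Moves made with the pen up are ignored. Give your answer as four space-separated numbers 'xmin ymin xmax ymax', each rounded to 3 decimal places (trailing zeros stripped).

Executing turtle program step by step:
Start: pos=(0,0), heading=0, pen down
FD 13.7: (0,0) -> (13.7,0) [heading=0, draw]
FD 4: (13.7,0) -> (17.7,0) [heading=0, draw]
BK 13.7: (17.7,0) -> (4,0) [heading=0, draw]
Final: pos=(4,0), heading=0, 3 segment(s) drawn

Segment endpoints: x in {0, 4, 13.7, 17.7}, y in {0}
xmin=0, ymin=0, xmax=17.7, ymax=0

Answer: 0 0 17.7 0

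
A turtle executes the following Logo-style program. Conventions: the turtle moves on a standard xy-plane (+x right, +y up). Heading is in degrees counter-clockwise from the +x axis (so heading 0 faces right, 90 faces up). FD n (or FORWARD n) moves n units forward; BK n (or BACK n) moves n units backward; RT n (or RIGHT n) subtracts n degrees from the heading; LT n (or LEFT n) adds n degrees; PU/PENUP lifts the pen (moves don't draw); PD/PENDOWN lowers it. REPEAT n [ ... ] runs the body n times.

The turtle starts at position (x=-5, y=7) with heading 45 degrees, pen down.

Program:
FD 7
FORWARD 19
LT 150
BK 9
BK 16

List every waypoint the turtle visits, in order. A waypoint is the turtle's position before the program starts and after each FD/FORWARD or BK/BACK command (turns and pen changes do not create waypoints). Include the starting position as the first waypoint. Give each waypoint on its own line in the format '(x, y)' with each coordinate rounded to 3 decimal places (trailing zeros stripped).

Answer: (-5, 7)
(-0.05, 11.95)
(13.385, 25.385)
(22.078, 27.714)
(37.533, 31.855)

Derivation:
Executing turtle program step by step:
Start: pos=(-5,7), heading=45, pen down
FD 7: (-5,7) -> (-0.05,11.95) [heading=45, draw]
FD 19: (-0.05,11.95) -> (13.385,25.385) [heading=45, draw]
LT 150: heading 45 -> 195
BK 9: (13.385,25.385) -> (22.078,27.714) [heading=195, draw]
BK 16: (22.078,27.714) -> (37.533,31.855) [heading=195, draw]
Final: pos=(37.533,31.855), heading=195, 4 segment(s) drawn
Waypoints (5 total):
(-5, 7)
(-0.05, 11.95)
(13.385, 25.385)
(22.078, 27.714)
(37.533, 31.855)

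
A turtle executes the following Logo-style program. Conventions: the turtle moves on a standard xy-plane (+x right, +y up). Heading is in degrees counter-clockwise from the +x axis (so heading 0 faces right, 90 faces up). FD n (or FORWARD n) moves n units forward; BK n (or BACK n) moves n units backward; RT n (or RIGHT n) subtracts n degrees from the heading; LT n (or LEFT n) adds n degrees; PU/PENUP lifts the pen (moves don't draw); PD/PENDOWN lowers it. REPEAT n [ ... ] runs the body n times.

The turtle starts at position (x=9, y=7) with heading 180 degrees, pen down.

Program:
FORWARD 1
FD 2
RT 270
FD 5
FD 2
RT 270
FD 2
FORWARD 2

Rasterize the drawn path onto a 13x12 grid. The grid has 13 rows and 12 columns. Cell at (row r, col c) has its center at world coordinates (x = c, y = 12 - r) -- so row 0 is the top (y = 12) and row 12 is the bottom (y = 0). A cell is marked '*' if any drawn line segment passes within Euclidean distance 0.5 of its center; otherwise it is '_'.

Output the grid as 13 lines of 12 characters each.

Segment 0: (9,7) -> (8,7)
Segment 1: (8,7) -> (6,7)
Segment 2: (6,7) -> (6,2)
Segment 3: (6,2) -> (6,0)
Segment 4: (6,0) -> (8,0)
Segment 5: (8,0) -> (10,0)

Answer: ____________
____________
____________
____________
____________
______****__
______*_____
______*_____
______*_____
______*_____
______*_____
______*_____
______*****_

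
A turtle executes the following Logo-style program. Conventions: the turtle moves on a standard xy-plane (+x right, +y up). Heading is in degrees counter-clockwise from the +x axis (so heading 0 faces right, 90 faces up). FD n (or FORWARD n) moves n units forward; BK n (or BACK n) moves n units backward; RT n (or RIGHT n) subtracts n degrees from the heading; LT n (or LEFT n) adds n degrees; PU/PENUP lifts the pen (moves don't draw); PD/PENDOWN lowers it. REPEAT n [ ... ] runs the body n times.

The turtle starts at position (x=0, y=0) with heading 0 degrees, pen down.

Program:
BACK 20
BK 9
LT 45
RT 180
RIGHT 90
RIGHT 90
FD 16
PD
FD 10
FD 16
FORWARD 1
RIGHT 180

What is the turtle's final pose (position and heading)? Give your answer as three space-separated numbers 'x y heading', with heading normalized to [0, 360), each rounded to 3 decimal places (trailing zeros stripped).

Executing turtle program step by step:
Start: pos=(0,0), heading=0, pen down
BK 20: (0,0) -> (-20,0) [heading=0, draw]
BK 9: (-20,0) -> (-29,0) [heading=0, draw]
LT 45: heading 0 -> 45
RT 180: heading 45 -> 225
RT 90: heading 225 -> 135
RT 90: heading 135 -> 45
FD 16: (-29,0) -> (-17.686,11.314) [heading=45, draw]
PD: pen down
FD 10: (-17.686,11.314) -> (-10.615,18.385) [heading=45, draw]
FD 16: (-10.615,18.385) -> (0.698,29.698) [heading=45, draw]
FD 1: (0.698,29.698) -> (1.406,30.406) [heading=45, draw]
RT 180: heading 45 -> 225
Final: pos=(1.406,30.406), heading=225, 6 segment(s) drawn

Answer: 1.406 30.406 225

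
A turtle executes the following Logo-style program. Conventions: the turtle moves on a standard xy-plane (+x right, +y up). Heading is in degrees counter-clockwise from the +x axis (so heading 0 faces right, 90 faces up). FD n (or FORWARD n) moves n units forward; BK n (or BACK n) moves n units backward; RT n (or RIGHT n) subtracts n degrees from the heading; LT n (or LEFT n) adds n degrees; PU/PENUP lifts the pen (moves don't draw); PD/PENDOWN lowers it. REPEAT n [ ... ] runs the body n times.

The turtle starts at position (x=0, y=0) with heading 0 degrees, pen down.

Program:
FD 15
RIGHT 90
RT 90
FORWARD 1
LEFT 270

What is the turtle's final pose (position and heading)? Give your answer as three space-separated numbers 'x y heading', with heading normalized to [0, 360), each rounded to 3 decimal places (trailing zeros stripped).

Answer: 14 0 90

Derivation:
Executing turtle program step by step:
Start: pos=(0,0), heading=0, pen down
FD 15: (0,0) -> (15,0) [heading=0, draw]
RT 90: heading 0 -> 270
RT 90: heading 270 -> 180
FD 1: (15,0) -> (14,0) [heading=180, draw]
LT 270: heading 180 -> 90
Final: pos=(14,0), heading=90, 2 segment(s) drawn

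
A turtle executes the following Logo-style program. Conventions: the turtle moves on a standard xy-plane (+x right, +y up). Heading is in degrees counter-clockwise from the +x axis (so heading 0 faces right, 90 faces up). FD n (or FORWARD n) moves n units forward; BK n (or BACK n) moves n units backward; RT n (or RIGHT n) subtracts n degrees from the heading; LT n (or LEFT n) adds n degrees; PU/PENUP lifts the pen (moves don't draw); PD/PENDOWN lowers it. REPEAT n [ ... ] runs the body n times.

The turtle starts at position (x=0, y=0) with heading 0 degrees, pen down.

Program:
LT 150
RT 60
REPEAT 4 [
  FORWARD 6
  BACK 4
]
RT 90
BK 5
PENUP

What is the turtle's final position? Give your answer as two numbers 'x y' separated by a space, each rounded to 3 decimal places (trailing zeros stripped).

Answer: -5 8

Derivation:
Executing turtle program step by step:
Start: pos=(0,0), heading=0, pen down
LT 150: heading 0 -> 150
RT 60: heading 150 -> 90
REPEAT 4 [
  -- iteration 1/4 --
  FD 6: (0,0) -> (0,6) [heading=90, draw]
  BK 4: (0,6) -> (0,2) [heading=90, draw]
  -- iteration 2/4 --
  FD 6: (0,2) -> (0,8) [heading=90, draw]
  BK 4: (0,8) -> (0,4) [heading=90, draw]
  -- iteration 3/4 --
  FD 6: (0,4) -> (0,10) [heading=90, draw]
  BK 4: (0,10) -> (0,6) [heading=90, draw]
  -- iteration 4/4 --
  FD 6: (0,6) -> (0,12) [heading=90, draw]
  BK 4: (0,12) -> (0,8) [heading=90, draw]
]
RT 90: heading 90 -> 0
BK 5: (0,8) -> (-5,8) [heading=0, draw]
PU: pen up
Final: pos=(-5,8), heading=0, 9 segment(s) drawn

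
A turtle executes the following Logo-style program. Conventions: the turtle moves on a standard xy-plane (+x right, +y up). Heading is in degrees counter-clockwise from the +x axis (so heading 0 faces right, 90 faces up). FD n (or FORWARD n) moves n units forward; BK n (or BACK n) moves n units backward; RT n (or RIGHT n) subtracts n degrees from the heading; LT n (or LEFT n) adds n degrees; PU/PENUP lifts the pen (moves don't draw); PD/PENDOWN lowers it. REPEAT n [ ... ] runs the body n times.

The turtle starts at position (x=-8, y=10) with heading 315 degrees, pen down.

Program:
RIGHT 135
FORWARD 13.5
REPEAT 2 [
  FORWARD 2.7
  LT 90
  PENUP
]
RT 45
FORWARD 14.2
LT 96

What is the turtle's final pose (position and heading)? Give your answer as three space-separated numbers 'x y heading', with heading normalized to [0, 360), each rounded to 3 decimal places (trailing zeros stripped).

Executing turtle program step by step:
Start: pos=(-8,10), heading=315, pen down
RT 135: heading 315 -> 180
FD 13.5: (-8,10) -> (-21.5,10) [heading=180, draw]
REPEAT 2 [
  -- iteration 1/2 --
  FD 2.7: (-21.5,10) -> (-24.2,10) [heading=180, draw]
  LT 90: heading 180 -> 270
  PU: pen up
  -- iteration 2/2 --
  FD 2.7: (-24.2,10) -> (-24.2,7.3) [heading=270, move]
  LT 90: heading 270 -> 0
  PU: pen up
]
RT 45: heading 0 -> 315
FD 14.2: (-24.2,7.3) -> (-14.159,-2.741) [heading=315, move]
LT 96: heading 315 -> 51
Final: pos=(-14.159,-2.741), heading=51, 2 segment(s) drawn

Answer: -14.159 -2.741 51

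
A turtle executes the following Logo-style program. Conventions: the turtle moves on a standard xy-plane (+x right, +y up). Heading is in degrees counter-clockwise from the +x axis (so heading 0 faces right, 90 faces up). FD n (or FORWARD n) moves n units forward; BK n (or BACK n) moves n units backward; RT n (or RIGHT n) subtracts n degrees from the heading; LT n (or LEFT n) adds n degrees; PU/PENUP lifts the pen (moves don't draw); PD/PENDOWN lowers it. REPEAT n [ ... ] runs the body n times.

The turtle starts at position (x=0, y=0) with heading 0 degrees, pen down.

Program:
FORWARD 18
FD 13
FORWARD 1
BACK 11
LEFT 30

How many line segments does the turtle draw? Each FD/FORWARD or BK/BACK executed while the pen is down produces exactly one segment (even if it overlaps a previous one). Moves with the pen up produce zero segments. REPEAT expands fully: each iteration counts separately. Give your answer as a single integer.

Answer: 4

Derivation:
Executing turtle program step by step:
Start: pos=(0,0), heading=0, pen down
FD 18: (0,0) -> (18,0) [heading=0, draw]
FD 13: (18,0) -> (31,0) [heading=0, draw]
FD 1: (31,0) -> (32,0) [heading=0, draw]
BK 11: (32,0) -> (21,0) [heading=0, draw]
LT 30: heading 0 -> 30
Final: pos=(21,0), heading=30, 4 segment(s) drawn
Segments drawn: 4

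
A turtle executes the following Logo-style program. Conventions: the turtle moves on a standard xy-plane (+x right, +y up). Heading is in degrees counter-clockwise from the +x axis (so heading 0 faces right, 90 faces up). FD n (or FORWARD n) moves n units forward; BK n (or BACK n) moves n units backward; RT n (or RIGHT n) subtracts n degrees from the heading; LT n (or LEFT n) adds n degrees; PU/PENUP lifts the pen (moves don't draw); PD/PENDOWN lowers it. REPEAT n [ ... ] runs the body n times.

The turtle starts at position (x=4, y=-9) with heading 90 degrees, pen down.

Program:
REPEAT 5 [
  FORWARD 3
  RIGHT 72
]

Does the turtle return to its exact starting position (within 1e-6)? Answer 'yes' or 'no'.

Answer: yes

Derivation:
Executing turtle program step by step:
Start: pos=(4,-9), heading=90, pen down
REPEAT 5 [
  -- iteration 1/5 --
  FD 3: (4,-9) -> (4,-6) [heading=90, draw]
  RT 72: heading 90 -> 18
  -- iteration 2/5 --
  FD 3: (4,-6) -> (6.853,-5.073) [heading=18, draw]
  RT 72: heading 18 -> 306
  -- iteration 3/5 --
  FD 3: (6.853,-5.073) -> (8.617,-7.5) [heading=306, draw]
  RT 72: heading 306 -> 234
  -- iteration 4/5 --
  FD 3: (8.617,-7.5) -> (6.853,-9.927) [heading=234, draw]
  RT 72: heading 234 -> 162
  -- iteration 5/5 --
  FD 3: (6.853,-9.927) -> (4,-9) [heading=162, draw]
  RT 72: heading 162 -> 90
]
Final: pos=(4,-9), heading=90, 5 segment(s) drawn

Start position: (4, -9)
Final position: (4, -9)
Distance = 0; < 1e-6 -> CLOSED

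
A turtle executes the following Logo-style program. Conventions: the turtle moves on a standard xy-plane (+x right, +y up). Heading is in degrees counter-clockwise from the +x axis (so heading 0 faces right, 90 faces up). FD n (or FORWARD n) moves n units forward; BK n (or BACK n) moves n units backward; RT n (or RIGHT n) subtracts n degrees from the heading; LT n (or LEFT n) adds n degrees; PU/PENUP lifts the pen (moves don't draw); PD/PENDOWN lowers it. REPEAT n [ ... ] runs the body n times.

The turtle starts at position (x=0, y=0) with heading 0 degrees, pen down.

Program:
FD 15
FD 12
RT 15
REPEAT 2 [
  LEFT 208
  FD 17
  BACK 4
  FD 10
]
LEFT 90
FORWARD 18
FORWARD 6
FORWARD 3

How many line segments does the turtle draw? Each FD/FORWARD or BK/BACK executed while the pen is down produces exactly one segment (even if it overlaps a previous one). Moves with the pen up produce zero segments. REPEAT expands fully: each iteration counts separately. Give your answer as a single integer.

Answer: 11

Derivation:
Executing turtle program step by step:
Start: pos=(0,0), heading=0, pen down
FD 15: (0,0) -> (15,0) [heading=0, draw]
FD 12: (15,0) -> (27,0) [heading=0, draw]
RT 15: heading 0 -> 345
REPEAT 2 [
  -- iteration 1/2 --
  LT 208: heading 345 -> 193
  FD 17: (27,0) -> (10.436,-3.824) [heading=193, draw]
  BK 4: (10.436,-3.824) -> (14.333,-2.924) [heading=193, draw]
  FD 10: (14.333,-2.924) -> (4.589,-5.174) [heading=193, draw]
  -- iteration 2/2 --
  LT 208: heading 193 -> 41
  FD 17: (4.589,-5.174) -> (17.42,5.979) [heading=41, draw]
  BK 4: (17.42,5.979) -> (14.401,3.355) [heading=41, draw]
  FD 10: (14.401,3.355) -> (21.948,9.915) [heading=41, draw]
]
LT 90: heading 41 -> 131
FD 18: (21.948,9.915) -> (10.139,23.5) [heading=131, draw]
FD 6: (10.139,23.5) -> (6.202,28.029) [heading=131, draw]
FD 3: (6.202,28.029) -> (4.234,30.293) [heading=131, draw]
Final: pos=(4.234,30.293), heading=131, 11 segment(s) drawn
Segments drawn: 11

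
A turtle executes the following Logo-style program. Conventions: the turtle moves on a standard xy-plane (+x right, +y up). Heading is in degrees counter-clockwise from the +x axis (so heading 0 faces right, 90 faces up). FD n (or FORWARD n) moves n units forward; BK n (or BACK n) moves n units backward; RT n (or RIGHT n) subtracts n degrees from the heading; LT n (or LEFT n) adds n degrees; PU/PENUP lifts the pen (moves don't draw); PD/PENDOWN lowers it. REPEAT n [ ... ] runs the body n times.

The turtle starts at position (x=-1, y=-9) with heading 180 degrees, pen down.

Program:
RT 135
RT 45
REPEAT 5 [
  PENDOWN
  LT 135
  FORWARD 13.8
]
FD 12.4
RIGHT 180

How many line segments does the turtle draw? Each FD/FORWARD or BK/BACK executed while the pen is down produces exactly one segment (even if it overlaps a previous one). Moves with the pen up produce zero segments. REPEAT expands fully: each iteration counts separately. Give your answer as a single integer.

Answer: 6

Derivation:
Executing turtle program step by step:
Start: pos=(-1,-9), heading=180, pen down
RT 135: heading 180 -> 45
RT 45: heading 45 -> 0
REPEAT 5 [
  -- iteration 1/5 --
  PD: pen down
  LT 135: heading 0 -> 135
  FD 13.8: (-1,-9) -> (-10.758,0.758) [heading=135, draw]
  -- iteration 2/5 --
  PD: pen down
  LT 135: heading 135 -> 270
  FD 13.8: (-10.758,0.758) -> (-10.758,-13.042) [heading=270, draw]
  -- iteration 3/5 --
  PD: pen down
  LT 135: heading 270 -> 45
  FD 13.8: (-10.758,-13.042) -> (-1,-3.284) [heading=45, draw]
  -- iteration 4/5 --
  PD: pen down
  LT 135: heading 45 -> 180
  FD 13.8: (-1,-3.284) -> (-14.8,-3.284) [heading=180, draw]
  -- iteration 5/5 --
  PD: pen down
  LT 135: heading 180 -> 315
  FD 13.8: (-14.8,-3.284) -> (-5.042,-13.042) [heading=315, draw]
]
FD 12.4: (-5.042,-13.042) -> (3.726,-21.81) [heading=315, draw]
RT 180: heading 315 -> 135
Final: pos=(3.726,-21.81), heading=135, 6 segment(s) drawn
Segments drawn: 6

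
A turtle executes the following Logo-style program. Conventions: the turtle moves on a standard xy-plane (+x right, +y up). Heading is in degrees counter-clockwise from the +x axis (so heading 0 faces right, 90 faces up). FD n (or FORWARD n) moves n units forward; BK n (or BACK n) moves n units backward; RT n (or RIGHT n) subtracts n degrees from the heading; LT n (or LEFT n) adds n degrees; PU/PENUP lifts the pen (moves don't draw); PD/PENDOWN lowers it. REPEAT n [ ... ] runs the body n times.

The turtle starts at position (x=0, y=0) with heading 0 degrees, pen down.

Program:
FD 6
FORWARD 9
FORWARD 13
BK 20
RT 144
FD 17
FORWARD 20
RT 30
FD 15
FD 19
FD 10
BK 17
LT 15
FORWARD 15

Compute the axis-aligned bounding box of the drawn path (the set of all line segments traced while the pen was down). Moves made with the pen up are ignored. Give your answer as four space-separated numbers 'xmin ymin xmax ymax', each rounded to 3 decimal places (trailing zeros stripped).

Answer: -65.693 -29.946 28 0

Derivation:
Executing turtle program step by step:
Start: pos=(0,0), heading=0, pen down
FD 6: (0,0) -> (6,0) [heading=0, draw]
FD 9: (6,0) -> (15,0) [heading=0, draw]
FD 13: (15,0) -> (28,0) [heading=0, draw]
BK 20: (28,0) -> (8,0) [heading=0, draw]
RT 144: heading 0 -> 216
FD 17: (8,0) -> (-5.753,-9.992) [heading=216, draw]
FD 20: (-5.753,-9.992) -> (-21.934,-21.748) [heading=216, draw]
RT 30: heading 216 -> 186
FD 15: (-21.934,-21.748) -> (-36.851,-23.316) [heading=186, draw]
FD 19: (-36.851,-23.316) -> (-55.747,-25.302) [heading=186, draw]
FD 10: (-55.747,-25.302) -> (-65.693,-26.347) [heading=186, draw]
BK 17: (-65.693,-26.347) -> (-48.786,-24.57) [heading=186, draw]
LT 15: heading 186 -> 201
FD 15: (-48.786,-24.57) -> (-62.789,-29.946) [heading=201, draw]
Final: pos=(-62.789,-29.946), heading=201, 11 segment(s) drawn

Segment endpoints: x in {-65.693, -62.789, -55.747, -48.786, -36.851, -21.934, -5.753, 0, 6, 8, 15, 28}, y in {-29.946, -26.347, -25.302, -24.57, -23.316, -21.748, -9.992, 0}
xmin=-65.693, ymin=-29.946, xmax=28, ymax=0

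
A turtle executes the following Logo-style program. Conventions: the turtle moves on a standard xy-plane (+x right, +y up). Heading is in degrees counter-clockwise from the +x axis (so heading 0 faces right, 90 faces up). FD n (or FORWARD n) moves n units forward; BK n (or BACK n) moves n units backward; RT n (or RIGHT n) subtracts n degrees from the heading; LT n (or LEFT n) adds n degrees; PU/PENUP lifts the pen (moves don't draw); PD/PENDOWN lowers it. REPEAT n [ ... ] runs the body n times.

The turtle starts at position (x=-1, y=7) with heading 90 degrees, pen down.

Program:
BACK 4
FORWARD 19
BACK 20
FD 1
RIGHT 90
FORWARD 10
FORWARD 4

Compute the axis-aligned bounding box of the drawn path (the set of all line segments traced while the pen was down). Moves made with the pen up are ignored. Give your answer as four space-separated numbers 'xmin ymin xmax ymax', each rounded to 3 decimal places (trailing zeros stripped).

Executing turtle program step by step:
Start: pos=(-1,7), heading=90, pen down
BK 4: (-1,7) -> (-1,3) [heading=90, draw]
FD 19: (-1,3) -> (-1,22) [heading=90, draw]
BK 20: (-1,22) -> (-1,2) [heading=90, draw]
FD 1: (-1,2) -> (-1,3) [heading=90, draw]
RT 90: heading 90 -> 0
FD 10: (-1,3) -> (9,3) [heading=0, draw]
FD 4: (9,3) -> (13,3) [heading=0, draw]
Final: pos=(13,3), heading=0, 6 segment(s) drawn

Segment endpoints: x in {-1, -1, -1, -1, 9, 13}, y in {2, 3, 7, 22}
xmin=-1, ymin=2, xmax=13, ymax=22

Answer: -1 2 13 22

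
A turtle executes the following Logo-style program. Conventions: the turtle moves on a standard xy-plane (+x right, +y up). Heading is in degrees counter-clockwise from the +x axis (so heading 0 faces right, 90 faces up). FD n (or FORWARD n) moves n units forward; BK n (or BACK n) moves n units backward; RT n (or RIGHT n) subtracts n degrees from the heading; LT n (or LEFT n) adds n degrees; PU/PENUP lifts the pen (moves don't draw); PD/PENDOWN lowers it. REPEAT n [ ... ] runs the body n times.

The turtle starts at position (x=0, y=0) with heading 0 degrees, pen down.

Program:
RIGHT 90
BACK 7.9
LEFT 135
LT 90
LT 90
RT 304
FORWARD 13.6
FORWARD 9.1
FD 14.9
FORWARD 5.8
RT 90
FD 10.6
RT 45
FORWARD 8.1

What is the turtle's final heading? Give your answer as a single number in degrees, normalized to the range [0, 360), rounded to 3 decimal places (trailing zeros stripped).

Answer: 146

Derivation:
Executing turtle program step by step:
Start: pos=(0,0), heading=0, pen down
RT 90: heading 0 -> 270
BK 7.9: (0,0) -> (0,7.9) [heading=270, draw]
LT 135: heading 270 -> 45
LT 90: heading 45 -> 135
LT 90: heading 135 -> 225
RT 304: heading 225 -> 281
FD 13.6: (0,7.9) -> (2.595,-5.45) [heading=281, draw]
FD 9.1: (2.595,-5.45) -> (4.331,-14.383) [heading=281, draw]
FD 14.9: (4.331,-14.383) -> (7.174,-29.009) [heading=281, draw]
FD 5.8: (7.174,-29.009) -> (8.281,-34.703) [heading=281, draw]
RT 90: heading 281 -> 191
FD 10.6: (8.281,-34.703) -> (-2.124,-36.725) [heading=191, draw]
RT 45: heading 191 -> 146
FD 8.1: (-2.124,-36.725) -> (-8.839,-32.196) [heading=146, draw]
Final: pos=(-8.839,-32.196), heading=146, 7 segment(s) drawn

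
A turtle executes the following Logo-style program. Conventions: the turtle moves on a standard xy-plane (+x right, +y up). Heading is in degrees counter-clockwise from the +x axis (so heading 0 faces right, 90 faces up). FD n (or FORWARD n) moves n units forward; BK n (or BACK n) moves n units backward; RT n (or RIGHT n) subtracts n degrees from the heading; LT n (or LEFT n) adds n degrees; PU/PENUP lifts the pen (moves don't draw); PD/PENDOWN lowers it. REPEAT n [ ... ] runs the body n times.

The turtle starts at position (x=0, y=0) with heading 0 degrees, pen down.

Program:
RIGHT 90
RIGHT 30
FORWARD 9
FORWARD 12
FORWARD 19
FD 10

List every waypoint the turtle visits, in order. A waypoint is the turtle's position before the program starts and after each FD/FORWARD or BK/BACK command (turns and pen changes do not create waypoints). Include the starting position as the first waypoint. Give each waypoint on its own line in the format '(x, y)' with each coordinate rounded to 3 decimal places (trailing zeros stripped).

Executing turtle program step by step:
Start: pos=(0,0), heading=0, pen down
RT 90: heading 0 -> 270
RT 30: heading 270 -> 240
FD 9: (0,0) -> (-4.5,-7.794) [heading=240, draw]
FD 12: (-4.5,-7.794) -> (-10.5,-18.187) [heading=240, draw]
FD 19: (-10.5,-18.187) -> (-20,-34.641) [heading=240, draw]
FD 10: (-20,-34.641) -> (-25,-43.301) [heading=240, draw]
Final: pos=(-25,-43.301), heading=240, 4 segment(s) drawn
Waypoints (5 total):
(0, 0)
(-4.5, -7.794)
(-10.5, -18.187)
(-20, -34.641)
(-25, -43.301)

Answer: (0, 0)
(-4.5, -7.794)
(-10.5, -18.187)
(-20, -34.641)
(-25, -43.301)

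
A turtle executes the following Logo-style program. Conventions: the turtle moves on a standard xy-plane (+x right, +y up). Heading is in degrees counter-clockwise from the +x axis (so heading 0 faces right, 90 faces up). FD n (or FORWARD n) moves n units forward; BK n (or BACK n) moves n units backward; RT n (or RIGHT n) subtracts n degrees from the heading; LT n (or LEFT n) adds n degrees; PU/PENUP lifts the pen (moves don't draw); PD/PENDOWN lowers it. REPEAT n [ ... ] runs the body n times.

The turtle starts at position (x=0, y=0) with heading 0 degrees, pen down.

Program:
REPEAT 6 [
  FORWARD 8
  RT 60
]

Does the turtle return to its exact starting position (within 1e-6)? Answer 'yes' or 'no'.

Answer: yes

Derivation:
Executing turtle program step by step:
Start: pos=(0,0), heading=0, pen down
REPEAT 6 [
  -- iteration 1/6 --
  FD 8: (0,0) -> (8,0) [heading=0, draw]
  RT 60: heading 0 -> 300
  -- iteration 2/6 --
  FD 8: (8,0) -> (12,-6.928) [heading=300, draw]
  RT 60: heading 300 -> 240
  -- iteration 3/6 --
  FD 8: (12,-6.928) -> (8,-13.856) [heading=240, draw]
  RT 60: heading 240 -> 180
  -- iteration 4/6 --
  FD 8: (8,-13.856) -> (0,-13.856) [heading=180, draw]
  RT 60: heading 180 -> 120
  -- iteration 5/6 --
  FD 8: (0,-13.856) -> (-4,-6.928) [heading=120, draw]
  RT 60: heading 120 -> 60
  -- iteration 6/6 --
  FD 8: (-4,-6.928) -> (0,0) [heading=60, draw]
  RT 60: heading 60 -> 0
]
Final: pos=(0,0), heading=0, 6 segment(s) drawn

Start position: (0, 0)
Final position: (0, 0)
Distance = 0; < 1e-6 -> CLOSED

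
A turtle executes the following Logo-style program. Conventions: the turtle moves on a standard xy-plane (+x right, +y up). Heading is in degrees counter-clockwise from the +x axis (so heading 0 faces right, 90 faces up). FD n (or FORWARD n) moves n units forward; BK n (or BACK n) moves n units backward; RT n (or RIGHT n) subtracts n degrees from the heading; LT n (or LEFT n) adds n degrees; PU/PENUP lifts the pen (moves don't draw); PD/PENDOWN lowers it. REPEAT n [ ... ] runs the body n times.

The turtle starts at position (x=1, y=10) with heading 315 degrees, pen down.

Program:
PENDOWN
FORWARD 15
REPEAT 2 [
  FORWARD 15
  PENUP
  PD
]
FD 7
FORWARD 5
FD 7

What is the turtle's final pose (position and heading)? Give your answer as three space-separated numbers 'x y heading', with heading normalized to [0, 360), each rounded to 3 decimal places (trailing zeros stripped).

Executing turtle program step by step:
Start: pos=(1,10), heading=315, pen down
PD: pen down
FD 15: (1,10) -> (11.607,-0.607) [heading=315, draw]
REPEAT 2 [
  -- iteration 1/2 --
  FD 15: (11.607,-0.607) -> (22.213,-11.213) [heading=315, draw]
  PU: pen up
  PD: pen down
  -- iteration 2/2 --
  FD 15: (22.213,-11.213) -> (32.82,-21.82) [heading=315, draw]
  PU: pen up
  PD: pen down
]
FD 7: (32.82,-21.82) -> (37.77,-26.77) [heading=315, draw]
FD 5: (37.77,-26.77) -> (41.305,-30.305) [heading=315, draw]
FD 7: (41.305,-30.305) -> (46.255,-35.255) [heading=315, draw]
Final: pos=(46.255,-35.255), heading=315, 6 segment(s) drawn

Answer: 46.255 -35.255 315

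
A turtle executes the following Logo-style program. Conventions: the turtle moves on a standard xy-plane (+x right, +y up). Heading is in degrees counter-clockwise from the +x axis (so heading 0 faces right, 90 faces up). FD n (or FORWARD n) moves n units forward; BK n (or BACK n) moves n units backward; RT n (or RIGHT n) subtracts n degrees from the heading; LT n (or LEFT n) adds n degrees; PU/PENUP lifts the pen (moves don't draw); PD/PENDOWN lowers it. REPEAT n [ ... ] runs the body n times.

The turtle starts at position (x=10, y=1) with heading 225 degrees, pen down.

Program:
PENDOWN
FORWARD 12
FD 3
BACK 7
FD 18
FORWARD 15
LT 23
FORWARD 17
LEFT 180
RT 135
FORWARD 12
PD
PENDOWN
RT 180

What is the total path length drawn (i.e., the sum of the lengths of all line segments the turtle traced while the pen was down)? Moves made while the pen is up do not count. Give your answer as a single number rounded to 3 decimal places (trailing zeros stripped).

Answer: 84

Derivation:
Executing turtle program step by step:
Start: pos=(10,1), heading=225, pen down
PD: pen down
FD 12: (10,1) -> (1.515,-7.485) [heading=225, draw]
FD 3: (1.515,-7.485) -> (-0.607,-9.607) [heading=225, draw]
BK 7: (-0.607,-9.607) -> (4.343,-4.657) [heading=225, draw]
FD 18: (4.343,-4.657) -> (-8.385,-17.385) [heading=225, draw]
FD 15: (-8.385,-17.385) -> (-18.991,-27.991) [heading=225, draw]
LT 23: heading 225 -> 248
FD 17: (-18.991,-27.991) -> (-25.36,-43.754) [heading=248, draw]
LT 180: heading 248 -> 68
RT 135: heading 68 -> 293
FD 12: (-25.36,-43.754) -> (-20.671,-54.8) [heading=293, draw]
PD: pen down
PD: pen down
RT 180: heading 293 -> 113
Final: pos=(-20.671,-54.8), heading=113, 7 segment(s) drawn

Segment lengths:
  seg 1: (10,1) -> (1.515,-7.485), length = 12
  seg 2: (1.515,-7.485) -> (-0.607,-9.607), length = 3
  seg 3: (-0.607,-9.607) -> (4.343,-4.657), length = 7
  seg 4: (4.343,-4.657) -> (-8.385,-17.385), length = 18
  seg 5: (-8.385,-17.385) -> (-18.991,-27.991), length = 15
  seg 6: (-18.991,-27.991) -> (-25.36,-43.754), length = 17
  seg 7: (-25.36,-43.754) -> (-20.671,-54.8), length = 12
Total = 84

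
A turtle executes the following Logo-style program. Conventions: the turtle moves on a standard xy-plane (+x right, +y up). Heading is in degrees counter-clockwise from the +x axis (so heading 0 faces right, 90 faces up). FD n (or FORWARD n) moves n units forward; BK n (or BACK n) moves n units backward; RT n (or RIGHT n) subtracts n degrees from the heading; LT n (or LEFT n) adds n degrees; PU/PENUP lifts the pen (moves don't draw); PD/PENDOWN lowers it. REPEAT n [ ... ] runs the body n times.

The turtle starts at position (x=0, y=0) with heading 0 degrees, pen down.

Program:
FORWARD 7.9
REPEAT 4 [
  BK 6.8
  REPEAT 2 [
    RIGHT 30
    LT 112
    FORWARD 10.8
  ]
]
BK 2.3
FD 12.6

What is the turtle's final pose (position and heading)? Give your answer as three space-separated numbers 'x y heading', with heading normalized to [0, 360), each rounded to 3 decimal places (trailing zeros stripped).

Executing turtle program step by step:
Start: pos=(0,0), heading=0, pen down
FD 7.9: (0,0) -> (7.9,0) [heading=0, draw]
REPEAT 4 [
  -- iteration 1/4 --
  BK 6.8: (7.9,0) -> (1.1,0) [heading=0, draw]
  REPEAT 2 [
    -- iteration 1/2 --
    RT 30: heading 0 -> 330
    LT 112: heading 330 -> 82
    FD 10.8: (1.1,0) -> (2.603,10.695) [heading=82, draw]
    -- iteration 2/2 --
    RT 30: heading 82 -> 52
    LT 112: heading 52 -> 164
    FD 10.8: (2.603,10.695) -> (-7.779,13.672) [heading=164, draw]
  ]
  -- iteration 2/4 --
  BK 6.8: (-7.779,13.672) -> (-1.242,11.797) [heading=164, draw]
  REPEAT 2 [
    -- iteration 1/2 --
    RT 30: heading 164 -> 134
    LT 112: heading 134 -> 246
    FD 10.8: (-1.242,11.797) -> (-5.635,1.931) [heading=246, draw]
    -- iteration 2/2 --
    RT 30: heading 246 -> 216
    LT 112: heading 216 -> 328
    FD 10.8: (-5.635,1.931) -> (3.524,-3.792) [heading=328, draw]
  ]
  -- iteration 3/4 --
  BK 6.8: (3.524,-3.792) -> (-2.243,-0.189) [heading=328, draw]
  REPEAT 2 [
    -- iteration 1/2 --
    RT 30: heading 328 -> 298
    LT 112: heading 298 -> 50
    FD 10.8: (-2.243,-0.189) -> (4.7,8.085) [heading=50, draw]
    -- iteration 2/2 --
    RT 30: heading 50 -> 20
    LT 112: heading 20 -> 132
    FD 10.8: (4.7,8.085) -> (-2.527,16.111) [heading=132, draw]
  ]
  -- iteration 4/4 --
  BK 6.8: (-2.527,16.111) -> (2.023,11.057) [heading=132, draw]
  REPEAT 2 [
    -- iteration 1/2 --
    RT 30: heading 132 -> 102
    LT 112: heading 102 -> 214
    FD 10.8: (2.023,11.057) -> (-6.931,5.018) [heading=214, draw]
    -- iteration 2/2 --
    RT 30: heading 214 -> 184
    LT 112: heading 184 -> 296
    FD 10.8: (-6.931,5.018) -> (-2.196,-4.689) [heading=296, draw]
  ]
]
BK 2.3: (-2.196,-4.689) -> (-3.204,-2.622) [heading=296, draw]
FD 12.6: (-3.204,-2.622) -> (2.319,-13.947) [heading=296, draw]
Final: pos=(2.319,-13.947), heading=296, 15 segment(s) drawn

Answer: 2.319 -13.947 296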